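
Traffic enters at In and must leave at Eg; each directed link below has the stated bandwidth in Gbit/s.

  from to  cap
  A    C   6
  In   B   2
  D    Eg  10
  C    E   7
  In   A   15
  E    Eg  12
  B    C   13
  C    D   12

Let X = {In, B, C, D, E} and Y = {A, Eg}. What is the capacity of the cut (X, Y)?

Edges leaving {In, B, C, D, E}: In→A (15), D→Eg (10), E→Eg (12).
Cut capacity = 15 + 10 + 12 = 37.

37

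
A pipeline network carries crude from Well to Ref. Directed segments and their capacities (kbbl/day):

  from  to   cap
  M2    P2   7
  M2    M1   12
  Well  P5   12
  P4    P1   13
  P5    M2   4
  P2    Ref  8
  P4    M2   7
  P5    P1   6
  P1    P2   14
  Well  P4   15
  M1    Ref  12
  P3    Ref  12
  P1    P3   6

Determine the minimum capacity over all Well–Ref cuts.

Augment Well→P4→M2→P2→Ref: bottleneck 7, flow now 7.
Augment Well→P4→P1→P3→Ref: bottleneck 6, flow now 13.
Augment Well→P4→P1→P2→Ref: bottleneck 1, flow now 14.
Augment Well→P5→M2→M1→Ref: bottleneck 4, flow now 18.
Augment Well→P4→P1→P2→M2→M1→Ref: bottleneck 1, flow now 19. (uses reverse residual edge)
Augment Well→P5→P1→P2→M2→M1→Ref: bottleneck 6, flow now 25. (uses reverse residual edge)
No augmenting path remains; maximum flow = 25.
By max-flow min-cut, the minimum cut capacity equals the max flow.
In the residual graph, reachable from Well: {Well, P5}.
Min-cut edges: Well→P4 (15), P5→M2 (4), P5→P1 (6); capacity 15 + 4 + 6 = 25.

25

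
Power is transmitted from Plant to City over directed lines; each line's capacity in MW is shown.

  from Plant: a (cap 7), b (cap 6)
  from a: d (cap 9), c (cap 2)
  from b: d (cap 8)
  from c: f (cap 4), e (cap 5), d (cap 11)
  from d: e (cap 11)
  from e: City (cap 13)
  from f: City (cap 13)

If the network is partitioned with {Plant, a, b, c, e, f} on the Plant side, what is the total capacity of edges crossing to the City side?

54

Edges leaving {Plant, a, b, c, e, f}: a→d (9), b→d (8), c→d (11), e→City (13), f→City (13).
Cut capacity = 9 + 8 + 11 + 13 + 13 = 54.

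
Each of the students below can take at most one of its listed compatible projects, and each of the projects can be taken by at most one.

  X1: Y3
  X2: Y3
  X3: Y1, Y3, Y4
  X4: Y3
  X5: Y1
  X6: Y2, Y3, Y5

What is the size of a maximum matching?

Unit-capacity flow: source→left, listed edges, right→sink; max matching = max flow.
Augmenting path X1→Y3 (+1); matched 1.
Augmenting path X3→Y1 (+1); matched 2.
Augmenting path X6→Y2 (+1); matched 3.
Augmenting path X5→Y1→X3→Y4 (+1); matched 4.
No augmenting path remains; maximum matching = 4.
König certificate: {X3, X5, X6, Y3} is a vertex cover of size 4 (every listed pair touches it), so no matching can be larger.

4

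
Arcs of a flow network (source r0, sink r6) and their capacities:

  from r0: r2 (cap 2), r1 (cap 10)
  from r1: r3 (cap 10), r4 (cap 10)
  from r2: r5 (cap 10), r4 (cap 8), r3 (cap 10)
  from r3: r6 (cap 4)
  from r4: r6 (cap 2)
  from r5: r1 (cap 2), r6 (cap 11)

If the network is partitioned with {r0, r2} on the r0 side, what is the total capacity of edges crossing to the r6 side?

38

Edges leaving {r0, r2}: r0→r1 (10), r2→r3 (10), r2→r4 (8), r2→r5 (10).
Cut capacity = 10 + 10 + 8 + 10 = 38.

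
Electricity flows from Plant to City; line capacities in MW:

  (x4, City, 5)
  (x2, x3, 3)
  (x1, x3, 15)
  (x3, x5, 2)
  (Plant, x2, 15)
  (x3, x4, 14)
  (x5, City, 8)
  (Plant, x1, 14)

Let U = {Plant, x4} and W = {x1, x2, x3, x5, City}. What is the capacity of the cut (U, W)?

Edges leaving {Plant, x4}: Plant→x1 (14), Plant→x2 (15), x4→City (5).
Cut capacity = 14 + 15 + 5 = 34.

34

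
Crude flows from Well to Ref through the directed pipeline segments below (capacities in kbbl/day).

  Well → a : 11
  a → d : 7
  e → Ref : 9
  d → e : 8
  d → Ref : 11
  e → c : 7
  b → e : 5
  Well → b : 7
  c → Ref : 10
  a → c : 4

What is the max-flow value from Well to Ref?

Augment Well→a→c→Ref: bottleneck 4, flow now 4.
Augment Well→a→d→Ref: bottleneck 7, flow now 11.
Augment Well→b→e→Ref: bottleneck 5, flow now 16.
No augmenting path remains; maximum flow = 16.
In the residual graph, reachable from Well: {Well, b}.
Min-cut edges: Well→a (11), b→e (5); capacity 11 + 5 = 16.
This cut is saturated, so no flow can exceed 16.

16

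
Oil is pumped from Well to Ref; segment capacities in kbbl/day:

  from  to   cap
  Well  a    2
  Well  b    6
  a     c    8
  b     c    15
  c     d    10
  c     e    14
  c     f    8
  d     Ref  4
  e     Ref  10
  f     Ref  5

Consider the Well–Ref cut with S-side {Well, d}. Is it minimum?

No — its capacity is 12, but the minimum cut has capacity 8.

Given cut capacity: 2 + 6 + 4 = 12.
Augment Well→a→c→d→Ref: bottleneck 2, flow now 2.
Augment Well→b→c→d→Ref: bottleneck 2, flow now 4.
Augment Well→b→c→e→Ref: bottleneck 4, flow now 8.
No augmenting path remains; maximum flow = 8.
In the residual graph, reachable from Well: {Well}.
Min-cut edges: Well→a (2), Well→b (6); capacity 2 + 6 = 8.
Cut capacity 12 exceeds the max flow 8, so it is not minimum.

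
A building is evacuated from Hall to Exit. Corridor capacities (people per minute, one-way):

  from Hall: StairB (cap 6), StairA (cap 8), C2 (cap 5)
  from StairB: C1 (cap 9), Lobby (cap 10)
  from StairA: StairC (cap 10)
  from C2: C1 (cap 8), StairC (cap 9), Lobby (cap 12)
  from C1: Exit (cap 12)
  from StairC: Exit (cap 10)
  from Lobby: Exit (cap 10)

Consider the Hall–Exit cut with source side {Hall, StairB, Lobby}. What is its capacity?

32

Edges leaving {Hall, StairB, Lobby}: Hall→StairA (8), Hall→C2 (5), StairB→C1 (9), Lobby→Exit (10).
Cut capacity = 8 + 5 + 9 + 10 = 32.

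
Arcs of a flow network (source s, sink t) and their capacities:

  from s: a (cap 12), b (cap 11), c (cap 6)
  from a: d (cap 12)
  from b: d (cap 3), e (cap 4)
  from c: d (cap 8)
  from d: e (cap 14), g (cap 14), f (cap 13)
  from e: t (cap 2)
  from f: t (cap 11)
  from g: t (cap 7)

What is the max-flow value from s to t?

20

Augment s→b→e→t: bottleneck 2, flow now 2.
Augment s→a→d→f→t: bottleneck 11, flow now 13.
Augment s→a→d→g→t: bottleneck 1, flow now 14.
Augment s→b→d→g→t: bottleneck 3, flow now 17.
Augment s→c→d→g→t: bottleneck 3, flow now 20.
No augmenting path remains; maximum flow = 20.
In the residual graph, reachable from s: {s, a, b, c, d, e, f, g}.
Min-cut edges: e→t (2), f→t (11), g→t (7); capacity 2 + 11 + 7 = 20.
This cut is saturated, so no flow can exceed 20.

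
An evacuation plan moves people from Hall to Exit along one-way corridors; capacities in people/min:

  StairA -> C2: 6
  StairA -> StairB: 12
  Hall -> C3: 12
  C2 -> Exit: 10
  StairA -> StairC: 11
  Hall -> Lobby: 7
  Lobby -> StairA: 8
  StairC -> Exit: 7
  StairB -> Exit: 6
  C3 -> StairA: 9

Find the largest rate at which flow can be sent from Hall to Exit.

Augment Hall→Lobby→StairA→C2→Exit: bottleneck 6, flow now 6.
Augment Hall→Lobby→StairA→StairC→Exit: bottleneck 1, flow now 7.
Augment Hall→C3→StairA→StairC→Exit: bottleneck 6, flow now 13.
Augment Hall→C3→StairA→StairB→Exit: bottleneck 3, flow now 16.
No augmenting path remains; maximum flow = 16.
In the residual graph, reachable from Hall: {Hall, C3}.
Min-cut edges: Hall→Lobby (7), C3→StairA (9); capacity 7 + 9 = 16.
This cut is saturated, so no flow can exceed 16.

16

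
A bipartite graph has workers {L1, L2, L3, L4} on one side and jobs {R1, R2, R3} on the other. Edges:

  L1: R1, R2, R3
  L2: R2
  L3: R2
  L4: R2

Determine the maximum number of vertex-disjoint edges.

Unit-capacity flow: source→left, listed edges, right→sink; max matching = max flow.
Augmenting path L1→R1 (+1); matched 1.
Augmenting path L2→R2 (+1); matched 2.
No augmenting path remains; maximum matching = 2.
König certificate: {L1, R2} is a vertex cover of size 2 (every listed pair touches it), so no matching can be larger.

2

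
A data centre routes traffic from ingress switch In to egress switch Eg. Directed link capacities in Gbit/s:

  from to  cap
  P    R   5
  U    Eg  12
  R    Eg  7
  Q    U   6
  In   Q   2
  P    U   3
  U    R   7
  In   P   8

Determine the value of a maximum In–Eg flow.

10

Augment In→P→R→Eg: bottleneck 5, flow now 5.
Augment In→P→U→Eg: bottleneck 3, flow now 8.
Augment In→Q→U→Eg: bottleneck 2, flow now 10.
No augmenting path remains; maximum flow = 10.
In the residual graph, reachable from In: {In}.
Min-cut edges: In→P (8), In→Q (2); capacity 8 + 2 = 10.
This cut is saturated, so no flow can exceed 10.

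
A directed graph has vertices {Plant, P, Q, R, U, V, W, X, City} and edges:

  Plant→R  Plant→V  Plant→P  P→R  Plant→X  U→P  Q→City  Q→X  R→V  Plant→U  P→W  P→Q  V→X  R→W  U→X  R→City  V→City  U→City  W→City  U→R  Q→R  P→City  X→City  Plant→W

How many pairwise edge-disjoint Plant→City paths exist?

Assign every edge capacity 1; by Menger, the answer equals the max flow.
Path Plant→P→City (+1); total 1.
Path Plant→R→City (+1); total 2.
Path Plant→U→City (+1); total 3.
Path Plant→V→City (+1); total 4.
Path Plant→W→City (+1); total 5.
Path Plant→X→City (+1); total 6.
No residual Plant→City path; max flow = 6.
Certifying cut of size 6: {Plant→P, Plant→R, Plant→U, Plant→V, Plant→W, Plant→X}.

6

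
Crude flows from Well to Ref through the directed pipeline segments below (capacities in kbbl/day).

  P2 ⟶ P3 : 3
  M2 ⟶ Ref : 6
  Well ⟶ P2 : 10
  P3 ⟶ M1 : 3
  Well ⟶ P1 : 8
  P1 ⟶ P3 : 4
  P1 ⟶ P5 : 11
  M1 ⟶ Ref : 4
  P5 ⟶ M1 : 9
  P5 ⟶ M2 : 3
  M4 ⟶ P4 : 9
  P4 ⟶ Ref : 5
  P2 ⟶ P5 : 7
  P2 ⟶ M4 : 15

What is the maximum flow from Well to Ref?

Augment Well→P2→P3→M1→Ref: bottleneck 3, flow now 3.
Augment Well→P2→P5→M1→Ref: bottleneck 1, flow now 4.
Augment Well→P2→P5→M2→Ref: bottleneck 3, flow now 7.
Augment Well→P2→M4→P4→Ref: bottleneck 3, flow now 10.
Augment Well→P1→P3→P2→M4→P4→Ref: bottleneck 2, flow now 12. (uses reverse residual edge)
No augmenting path remains; maximum flow = 12.
In the residual graph, reachable from Well: {Well, P2, P1, P3, P5, M4, P4, M1}.
Min-cut edges: P5→M2 (3), P4→Ref (5), M1→Ref (4); capacity 3 + 5 + 4 = 12.
This cut is saturated, so no flow can exceed 12.

12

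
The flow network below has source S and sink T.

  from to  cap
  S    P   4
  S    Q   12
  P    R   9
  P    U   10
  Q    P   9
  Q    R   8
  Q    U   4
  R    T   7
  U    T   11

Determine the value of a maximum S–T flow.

16

Augment S→P→R→T: bottleneck 4, flow now 4.
Augment S→Q→R→T: bottleneck 3, flow now 7.
Augment S→Q→U→T: bottleneck 4, flow now 11.
Augment S→Q→P→U→T: bottleneck 5, flow now 16.
No augmenting path remains; maximum flow = 16.
In the residual graph, reachable from S: {S}.
Min-cut edges: S→P (4), S→Q (12); capacity 4 + 12 = 16.
This cut is saturated, so no flow can exceed 16.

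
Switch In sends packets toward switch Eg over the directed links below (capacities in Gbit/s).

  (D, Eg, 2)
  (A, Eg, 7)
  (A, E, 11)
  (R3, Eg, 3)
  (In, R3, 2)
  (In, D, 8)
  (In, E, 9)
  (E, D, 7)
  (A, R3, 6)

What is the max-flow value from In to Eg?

4

Augment In→R3→Eg: bottleneck 2, flow now 2.
Augment In→D→Eg: bottleneck 2, flow now 4.
No augmenting path remains; maximum flow = 4.
In the residual graph, reachable from In: {In, E, D}.
Min-cut edges: In→R3 (2), D→Eg (2); capacity 2 + 2 = 4.
This cut is saturated, so no flow can exceed 4.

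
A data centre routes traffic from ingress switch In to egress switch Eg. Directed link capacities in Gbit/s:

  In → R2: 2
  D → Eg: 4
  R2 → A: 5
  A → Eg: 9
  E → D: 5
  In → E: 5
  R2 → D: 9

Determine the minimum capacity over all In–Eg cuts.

6

Augment In→R2→D→Eg: bottleneck 2, flow now 2.
Augment In→E→D→Eg: bottleneck 2, flow now 4.
Augment In→E→D→R2→A→Eg: bottleneck 2, flow now 6. (uses reverse residual edge)
No augmenting path remains; maximum flow = 6.
By max-flow min-cut, the minimum cut capacity equals the max flow.
In the residual graph, reachable from In: {In, E, D}.
Min-cut edges: In→R2 (2), D→Eg (4); capacity 2 + 4 = 6.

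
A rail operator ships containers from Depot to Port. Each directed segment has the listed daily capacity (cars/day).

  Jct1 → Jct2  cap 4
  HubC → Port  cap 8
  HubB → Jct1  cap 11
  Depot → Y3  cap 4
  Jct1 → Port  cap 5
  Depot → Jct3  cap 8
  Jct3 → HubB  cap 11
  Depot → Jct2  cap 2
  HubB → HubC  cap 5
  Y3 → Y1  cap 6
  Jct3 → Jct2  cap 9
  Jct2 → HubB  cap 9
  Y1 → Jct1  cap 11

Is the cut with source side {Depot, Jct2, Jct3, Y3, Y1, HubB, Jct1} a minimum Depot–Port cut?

Yes — it is a minimum cut (capacity 10).

Given cut capacity: 5 + 5 = 10.
Augment Depot→Jct2→HubB→HubC→Port: bottleneck 2, flow now 2.
Augment Depot→Jct3→HubB→HubC→Port: bottleneck 3, flow now 5.
Augment Depot→Jct3→HubB→Jct1→Port: bottleneck 5, flow now 10.
No augmenting path remains; maximum flow = 10.
Cut capacity 10 equals the max flow, so it is a minimum cut.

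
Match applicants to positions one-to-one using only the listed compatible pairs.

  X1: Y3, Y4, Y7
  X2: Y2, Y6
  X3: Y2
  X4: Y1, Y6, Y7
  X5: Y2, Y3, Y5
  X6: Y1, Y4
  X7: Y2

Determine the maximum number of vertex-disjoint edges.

Unit-capacity flow: source→left, listed edges, right→sink; max matching = max flow.
Augmenting path X1→Y3 (+1); matched 1.
Augmenting path X2→Y2 (+1); matched 2.
Augmenting path X4→Y1 (+1); matched 3.
Augmenting path X5→Y5 (+1); matched 4.
Augmenting path X6→Y4 (+1); matched 5.
Augmenting path X3→Y2→X2→Y6 (+1); matched 6.
No augmenting path remains; maximum matching = 6.
König certificate: {X1, X2, X4, X5, X6, Y2} is a vertex cover of size 6 (every listed pair touches it), so no matching can be larger.

6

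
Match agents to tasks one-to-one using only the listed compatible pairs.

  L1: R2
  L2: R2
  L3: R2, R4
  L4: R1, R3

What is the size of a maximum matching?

3

Unit-capacity flow: source→left, listed edges, right→sink; max matching = max flow.
Augmenting path L1→R2 (+1); matched 1.
Augmenting path L3→R4 (+1); matched 2.
Augmenting path L4→R1 (+1); matched 3.
No augmenting path remains; maximum matching = 3.
König certificate: {L3, L4, R2} is a vertex cover of size 3 (every listed pair touches it), so no matching can be larger.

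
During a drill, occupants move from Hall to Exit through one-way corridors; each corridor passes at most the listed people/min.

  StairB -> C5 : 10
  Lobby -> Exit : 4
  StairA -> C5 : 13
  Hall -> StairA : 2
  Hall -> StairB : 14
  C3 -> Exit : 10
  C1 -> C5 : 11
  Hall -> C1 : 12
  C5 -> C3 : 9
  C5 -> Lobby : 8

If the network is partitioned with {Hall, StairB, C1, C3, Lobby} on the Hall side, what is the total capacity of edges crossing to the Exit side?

Edges leaving {Hall, StairB, C1, C3, Lobby}: Hall→StairA (2), StairB→C5 (10), C1→C5 (11), C3→Exit (10), Lobby→Exit (4).
Cut capacity = 2 + 10 + 11 + 10 + 4 = 37.

37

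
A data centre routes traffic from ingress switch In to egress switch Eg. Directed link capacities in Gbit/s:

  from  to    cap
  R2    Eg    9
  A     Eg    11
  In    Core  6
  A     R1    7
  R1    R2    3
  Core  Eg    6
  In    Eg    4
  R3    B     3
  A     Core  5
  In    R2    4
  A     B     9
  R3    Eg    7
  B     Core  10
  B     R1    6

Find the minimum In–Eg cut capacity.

Augment In→Eg: bottleneck 4, flow now 4.
Augment In→Core→Eg: bottleneck 6, flow now 10.
Augment In→R2→Eg: bottleneck 4, flow now 14.
No augmenting path remains; maximum flow = 14.
By max-flow min-cut, the minimum cut capacity equals the max flow.
In the residual graph, reachable from In: {In}.
Min-cut edges: In→Core (6), In→R2 (4), In→Eg (4); capacity 6 + 4 + 4 = 14.

14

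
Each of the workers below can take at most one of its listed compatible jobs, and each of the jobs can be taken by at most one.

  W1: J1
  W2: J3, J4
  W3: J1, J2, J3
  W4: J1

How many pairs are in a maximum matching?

3

Unit-capacity flow: source→left, listed edges, right→sink; max matching = max flow.
Augmenting path W1→J1 (+1); matched 1.
Augmenting path W2→J3 (+1); matched 2.
Augmenting path W3→J2 (+1); matched 3.
No augmenting path remains; maximum matching = 3.
König certificate: {W2, W3, J1} is a vertex cover of size 3 (every listed pair touches it), so no matching can be larger.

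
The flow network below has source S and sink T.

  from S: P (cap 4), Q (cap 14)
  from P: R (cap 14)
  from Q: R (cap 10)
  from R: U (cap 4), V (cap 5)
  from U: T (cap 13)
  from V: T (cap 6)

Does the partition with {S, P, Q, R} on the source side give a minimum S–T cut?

Yes — it is a minimum cut (capacity 9).

Given cut capacity: 4 + 5 = 9.
Augment S→P→R→U→T: bottleneck 4, flow now 4.
Augment S→Q→R→V→T: bottleneck 5, flow now 9.
No augmenting path remains; maximum flow = 9.
Cut capacity 9 equals the max flow, so it is a minimum cut.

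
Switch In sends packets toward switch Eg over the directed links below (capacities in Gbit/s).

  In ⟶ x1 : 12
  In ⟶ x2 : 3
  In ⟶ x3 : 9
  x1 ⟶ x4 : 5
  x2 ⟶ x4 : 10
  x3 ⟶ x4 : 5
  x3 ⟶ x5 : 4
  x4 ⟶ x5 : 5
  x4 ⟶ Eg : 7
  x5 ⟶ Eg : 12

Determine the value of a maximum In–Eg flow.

16

Augment In→x1→x4→Eg: bottleneck 5, flow now 5.
Augment In→x2→x4→Eg: bottleneck 2, flow now 7.
Augment In→x3→x5→Eg: bottleneck 4, flow now 11.
Augment In→x2→x4→x5→Eg: bottleneck 1, flow now 12.
Augment In→x3→x4→x5→Eg: bottleneck 4, flow now 16.
No augmenting path remains; maximum flow = 16.
In the residual graph, reachable from In: {In, x1, x2, x3, x4}.
Min-cut edges: x3→x5 (4), x4→x5 (5), x4→Eg (7); capacity 4 + 5 + 7 = 16.
This cut is saturated, so no flow can exceed 16.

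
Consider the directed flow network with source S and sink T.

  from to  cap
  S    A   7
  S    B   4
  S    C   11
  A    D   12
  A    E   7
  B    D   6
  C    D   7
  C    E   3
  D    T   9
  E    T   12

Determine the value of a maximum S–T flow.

Augment S→A→D→T: bottleneck 7, flow now 7.
Augment S→B→D→T: bottleneck 2, flow now 9.
Augment S→C→E→T: bottleneck 3, flow now 12.
Augment S→B→D→A→E→T: bottleneck 2, flow now 14. (uses reverse residual edge)
Augment S→C→D→A→E→T: bottleneck 5, flow now 19. (uses reverse residual edge)
No augmenting path remains; maximum flow = 19.
In the residual graph, reachable from S: {S, B, C, D}.
Min-cut edges: S→A (7), C→E (3), D→T (9); capacity 7 + 3 + 9 = 19.
This cut is saturated, so no flow can exceed 19.

19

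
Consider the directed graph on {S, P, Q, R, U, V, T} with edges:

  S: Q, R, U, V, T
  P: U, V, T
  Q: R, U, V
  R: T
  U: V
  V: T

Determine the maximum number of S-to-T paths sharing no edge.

3

Assign every edge capacity 1; by Menger, the answer equals the max flow.
Path S→T (+1); total 1.
Path S→R→T (+1); total 2.
Path S→V→T (+1); total 3.
No residual S→T path; max flow = 3.
Certifying cut of size 3: {R→T, S→T, V→T}.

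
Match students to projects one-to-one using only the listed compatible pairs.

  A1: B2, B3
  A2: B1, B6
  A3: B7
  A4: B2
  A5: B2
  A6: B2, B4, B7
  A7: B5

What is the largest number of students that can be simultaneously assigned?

6

Unit-capacity flow: source→left, listed edges, right→sink; max matching = max flow.
Augmenting path A1→B2 (+1); matched 1.
Augmenting path A2→B1 (+1); matched 2.
Augmenting path A3→B7 (+1); matched 3.
Augmenting path A6→B4 (+1); matched 4.
Augmenting path A7→B5 (+1); matched 5.
Augmenting path A4→B2→A1→B3 (+1); matched 6.
No augmenting path remains; maximum matching = 6.
König certificate: {A1, A2, A3, A6, A7, B2} is a vertex cover of size 6 (every listed pair touches it), so no matching can be larger.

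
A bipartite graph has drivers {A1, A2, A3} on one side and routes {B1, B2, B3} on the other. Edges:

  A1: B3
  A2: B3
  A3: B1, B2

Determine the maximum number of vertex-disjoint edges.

2

Unit-capacity flow: source→left, listed edges, right→sink; max matching = max flow.
Augmenting path A1→B3 (+1); matched 1.
Augmenting path A3→B1 (+1); matched 2.
No augmenting path remains; maximum matching = 2.
König certificate: {A3, B3} is a vertex cover of size 2 (every listed pair touches it), so no matching can be larger.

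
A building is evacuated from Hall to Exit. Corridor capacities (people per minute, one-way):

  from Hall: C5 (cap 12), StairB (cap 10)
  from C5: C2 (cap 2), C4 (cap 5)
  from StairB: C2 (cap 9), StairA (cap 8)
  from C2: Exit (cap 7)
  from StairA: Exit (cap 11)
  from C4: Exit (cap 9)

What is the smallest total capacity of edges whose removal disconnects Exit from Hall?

Augment Hall→C5→C2→Exit: bottleneck 2, flow now 2.
Augment Hall→C5→C4→Exit: bottleneck 5, flow now 7.
Augment Hall→StairB→C2→Exit: bottleneck 5, flow now 12.
Augment Hall→StairB→StairA→Exit: bottleneck 5, flow now 17.
No augmenting path remains; maximum flow = 17.
By max-flow min-cut, the minimum cut capacity equals the max flow.
In the residual graph, reachable from Hall: {Hall, C5}.
Min-cut edges: Hall→StairB (10), C5→C2 (2), C5→C4 (5); capacity 10 + 2 + 5 = 17.

17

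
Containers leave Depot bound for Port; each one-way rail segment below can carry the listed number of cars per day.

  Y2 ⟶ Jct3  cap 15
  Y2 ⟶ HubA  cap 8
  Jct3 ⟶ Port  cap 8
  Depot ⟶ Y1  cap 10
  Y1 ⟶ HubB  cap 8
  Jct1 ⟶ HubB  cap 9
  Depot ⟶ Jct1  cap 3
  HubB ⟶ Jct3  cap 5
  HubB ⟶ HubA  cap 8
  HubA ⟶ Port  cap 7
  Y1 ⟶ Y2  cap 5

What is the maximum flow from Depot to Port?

13

Augment Depot→Jct1→HubB→HubA→Port: bottleneck 3, flow now 3.
Augment Depot→Y1→Y2→HubA→Port: bottleneck 4, flow now 7.
Augment Depot→Y1→Y2→Jct3→Port: bottleneck 1, flow now 8.
Augment Depot→Y1→HubB→Jct3→Port: bottleneck 5, flow now 13.
No augmenting path remains; maximum flow = 13.
In the residual graph, reachable from Depot: {Depot}.
Min-cut edges: Depot→Jct1 (3), Depot→Y1 (10); capacity 3 + 10 = 13.
This cut is saturated, so no flow can exceed 13.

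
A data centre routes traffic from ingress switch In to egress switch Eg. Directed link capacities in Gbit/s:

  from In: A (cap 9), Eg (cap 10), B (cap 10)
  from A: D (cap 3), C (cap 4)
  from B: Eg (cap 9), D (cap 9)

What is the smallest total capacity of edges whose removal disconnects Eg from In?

Augment In→Eg: bottleneck 10, flow now 10.
Augment In→B→Eg: bottleneck 9, flow now 19.
No augmenting path remains; maximum flow = 19.
By max-flow min-cut, the minimum cut capacity equals the max flow.
In the residual graph, reachable from In: {In, A, B, C, D}.
Min-cut edges: In→Eg (10), B→Eg (9); capacity 10 + 9 = 19.

19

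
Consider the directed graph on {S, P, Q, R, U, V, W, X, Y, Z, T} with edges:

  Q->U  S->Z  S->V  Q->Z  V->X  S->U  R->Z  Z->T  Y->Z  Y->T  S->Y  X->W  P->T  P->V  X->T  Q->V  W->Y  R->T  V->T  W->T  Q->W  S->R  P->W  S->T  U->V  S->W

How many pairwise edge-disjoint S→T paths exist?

7

Assign every edge capacity 1; by Menger, the answer equals the max flow.
Path S→T (+1); total 1.
Path S→R→T (+1); total 2.
Path S→V→T (+1); total 3.
Path S→W→T (+1); total 4.
Path S→Y→T (+1); total 5.
Path S→Z→T (+1); total 6.
Path S→U→V→X→T (+1); total 7.
No residual S→T path; max flow = 7.
Certifying cut of size 7: {S→R, S→T, S→U, S→V, S→W, S→Y, S→Z}.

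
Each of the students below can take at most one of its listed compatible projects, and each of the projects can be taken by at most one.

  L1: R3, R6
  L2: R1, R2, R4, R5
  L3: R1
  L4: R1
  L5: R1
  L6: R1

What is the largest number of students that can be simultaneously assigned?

3

Unit-capacity flow: source→left, listed edges, right→sink; max matching = max flow.
Augmenting path L1→R3 (+1); matched 1.
Augmenting path L2→R1 (+1); matched 2.
Augmenting path L3→R1→L2→R2 (+1); matched 3.
No augmenting path remains; maximum matching = 3.
König certificate: {L1, L2, R1} is a vertex cover of size 3 (every listed pair touches it), so no matching can be larger.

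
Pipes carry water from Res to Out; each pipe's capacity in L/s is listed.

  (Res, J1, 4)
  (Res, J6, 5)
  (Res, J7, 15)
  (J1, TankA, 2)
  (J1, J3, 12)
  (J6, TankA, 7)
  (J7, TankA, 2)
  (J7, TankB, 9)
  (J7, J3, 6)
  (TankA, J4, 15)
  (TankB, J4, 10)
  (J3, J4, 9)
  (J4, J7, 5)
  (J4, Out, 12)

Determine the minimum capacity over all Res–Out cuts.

Augment Res→J1→TankA→J4→Out: bottleneck 2, flow now 2.
Augment Res→J1→J3→J4→Out: bottleneck 2, flow now 4.
Augment Res→J6→TankA→J4→Out: bottleneck 5, flow now 9.
Augment Res→J7→TankA→J4→Out: bottleneck 2, flow now 11.
Augment Res→J7→TankB→J4→Out: bottleneck 1, flow now 12.
No augmenting path remains; maximum flow = 12.
By max-flow min-cut, the minimum cut capacity equals the max flow.
In the residual graph, reachable from Res: {Res, J1, J6, J7, TankA, TankB, J3, J4}.
Min-cut edges: J4→Out (12); capacity 12 = 12.

12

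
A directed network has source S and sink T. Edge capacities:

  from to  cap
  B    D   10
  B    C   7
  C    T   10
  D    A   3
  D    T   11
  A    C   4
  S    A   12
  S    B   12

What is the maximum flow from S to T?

Augment S→A→C→T: bottleneck 4, flow now 4.
Augment S→B→C→T: bottleneck 6, flow now 10.
Augment S→B→D→T: bottleneck 6, flow now 16.
No augmenting path remains; maximum flow = 16.
In the residual graph, reachable from S: {S, A}.
Min-cut edges: S→B (12), A→C (4); capacity 12 + 4 = 16.
This cut is saturated, so no flow can exceed 16.

16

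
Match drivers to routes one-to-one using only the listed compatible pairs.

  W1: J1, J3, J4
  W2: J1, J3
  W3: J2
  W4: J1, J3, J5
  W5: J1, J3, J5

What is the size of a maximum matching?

Unit-capacity flow: source→left, listed edges, right→sink; max matching = max flow.
Augmenting path W1→J1 (+1); matched 1.
Augmenting path W2→J3 (+1); matched 2.
Augmenting path W3→J2 (+1); matched 3.
Augmenting path W4→J5 (+1); matched 4.
Augmenting path W5→J1→W1→J4 (+1); matched 5.
No augmenting path remains; maximum matching = 5.
König certificate: {W1, W2, W3, W4, W5} is a vertex cover of size 5 (every listed pair touches it), so no matching can be larger.

5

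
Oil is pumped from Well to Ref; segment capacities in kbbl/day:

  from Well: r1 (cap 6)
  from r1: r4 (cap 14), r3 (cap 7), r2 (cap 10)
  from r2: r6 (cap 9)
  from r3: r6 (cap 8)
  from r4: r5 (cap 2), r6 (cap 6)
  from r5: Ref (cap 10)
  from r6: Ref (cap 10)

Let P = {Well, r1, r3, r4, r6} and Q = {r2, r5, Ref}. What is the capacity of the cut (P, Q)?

Edges leaving {Well, r1, r3, r4, r6}: r1→r2 (10), r4→r5 (2), r6→Ref (10).
Cut capacity = 10 + 2 + 10 = 22.

22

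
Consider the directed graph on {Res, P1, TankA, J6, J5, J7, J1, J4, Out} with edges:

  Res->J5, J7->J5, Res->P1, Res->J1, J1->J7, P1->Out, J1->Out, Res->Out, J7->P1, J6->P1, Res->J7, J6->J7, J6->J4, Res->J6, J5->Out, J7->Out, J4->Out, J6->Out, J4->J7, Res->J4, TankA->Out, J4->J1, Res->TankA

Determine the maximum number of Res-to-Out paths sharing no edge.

8

Assign every edge capacity 1; by Menger, the answer equals the max flow.
Path Res→Out (+1); total 1.
Path Res→P1→Out (+1); total 2.
Path Res→TankA→Out (+1); total 3.
Path Res→J6→Out (+1); total 4.
Path Res→J5→Out (+1); total 5.
Path Res→J7→Out (+1); total 6.
Path Res→J1→Out (+1); total 7.
Path Res→J4→Out (+1); total 8.
No residual Res→Out path; max flow = 8.
Certifying cut of size 8: {Res→J1, Res→J4, Res→J5, Res→J6, Res→J7, Res→Out, Res→P1, Res→TankA}.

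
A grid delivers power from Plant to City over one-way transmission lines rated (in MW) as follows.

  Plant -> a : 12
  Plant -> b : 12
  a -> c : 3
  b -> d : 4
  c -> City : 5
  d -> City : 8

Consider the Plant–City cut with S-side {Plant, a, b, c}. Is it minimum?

No — its capacity is 9, but the minimum cut has capacity 7.

Given cut capacity: 4 + 5 = 9.
Augment Plant→a→c→City: bottleneck 3, flow now 3.
Augment Plant→b→d→City: bottleneck 4, flow now 7.
No augmenting path remains; maximum flow = 7.
In the residual graph, reachable from Plant: {Plant, a, b}.
Min-cut edges: a→c (3), b→d (4); capacity 3 + 4 = 7.
Cut capacity 9 exceeds the max flow 7, so it is not minimum.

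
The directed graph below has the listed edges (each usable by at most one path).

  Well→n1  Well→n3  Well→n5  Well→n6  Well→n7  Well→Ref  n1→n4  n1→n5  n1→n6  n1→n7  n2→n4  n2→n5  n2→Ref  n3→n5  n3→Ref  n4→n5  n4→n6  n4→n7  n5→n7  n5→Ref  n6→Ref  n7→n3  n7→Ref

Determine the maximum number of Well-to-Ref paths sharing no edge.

5

Assign every edge capacity 1; by Menger, the answer equals the max flow.
Path Well→Ref (+1); total 1.
Path Well→n3→Ref (+1); total 2.
Path Well→n5→Ref (+1); total 3.
Path Well→n6→Ref (+1); total 4.
Path Well→n7→Ref (+1); total 5.
No residual Well→Ref path; max flow = 5.
Certifying cut of size 5: {Well→Ref, n3→Ref, n5→Ref, n6→Ref, n7→Ref}.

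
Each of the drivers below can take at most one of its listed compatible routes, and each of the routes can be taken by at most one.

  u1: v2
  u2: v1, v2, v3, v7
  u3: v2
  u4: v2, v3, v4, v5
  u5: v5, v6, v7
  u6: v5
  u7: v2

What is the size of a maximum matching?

5

Unit-capacity flow: source→left, listed edges, right→sink; max matching = max flow.
Augmenting path u1→v2 (+1); matched 1.
Augmenting path u2→v1 (+1); matched 2.
Augmenting path u4→v3 (+1); matched 3.
Augmenting path u5→v5 (+1); matched 4.
Augmenting path u6→v5→u5→v6 (+1); matched 5.
No augmenting path remains; maximum matching = 5.
König certificate: {u2, u4, u5, u6, v2} is a vertex cover of size 5 (every listed pair touches it), so no matching can be larger.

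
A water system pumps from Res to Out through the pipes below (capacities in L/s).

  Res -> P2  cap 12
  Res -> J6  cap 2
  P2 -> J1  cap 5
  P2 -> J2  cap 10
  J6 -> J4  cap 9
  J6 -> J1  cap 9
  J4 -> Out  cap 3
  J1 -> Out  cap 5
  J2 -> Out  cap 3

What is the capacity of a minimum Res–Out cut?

10

Augment Res→P2→J1→Out: bottleneck 5, flow now 5.
Augment Res→P2→J2→Out: bottleneck 3, flow now 8.
Augment Res→J6→J4→Out: bottleneck 2, flow now 10.
No augmenting path remains; maximum flow = 10.
By max-flow min-cut, the minimum cut capacity equals the max flow.
In the residual graph, reachable from Res: {Res, P2, J2}.
Min-cut edges: Res→J6 (2), P2→J1 (5), J2→Out (3); capacity 2 + 5 + 3 = 10.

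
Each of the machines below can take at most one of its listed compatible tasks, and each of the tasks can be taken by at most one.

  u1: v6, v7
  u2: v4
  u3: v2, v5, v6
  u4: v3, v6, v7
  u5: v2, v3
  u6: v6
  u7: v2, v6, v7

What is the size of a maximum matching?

Unit-capacity flow: source→left, listed edges, right→sink; max matching = max flow.
Augmenting path u1→v6 (+1); matched 1.
Augmenting path u2→v4 (+1); matched 2.
Augmenting path u3→v2 (+1); matched 3.
Augmenting path u4→v3 (+1); matched 4.
Augmenting path u7→v7 (+1); matched 5.
Augmenting path u5→v2→u3→v5 (+1); matched 6.
No augmenting path remains; maximum matching = 6.
König certificate: {u2, u3, v2, v3, v6, v7} is a vertex cover of size 6 (every listed pair touches it), so no matching can be larger.

6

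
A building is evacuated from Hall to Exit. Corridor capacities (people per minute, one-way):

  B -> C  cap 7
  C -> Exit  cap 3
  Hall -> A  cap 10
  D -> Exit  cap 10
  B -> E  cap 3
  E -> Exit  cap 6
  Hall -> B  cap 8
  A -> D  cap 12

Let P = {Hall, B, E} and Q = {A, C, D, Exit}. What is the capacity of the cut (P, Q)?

23

Edges leaving {Hall, B, E}: Hall→A (10), B→C (7), E→Exit (6).
Cut capacity = 10 + 7 + 6 = 23.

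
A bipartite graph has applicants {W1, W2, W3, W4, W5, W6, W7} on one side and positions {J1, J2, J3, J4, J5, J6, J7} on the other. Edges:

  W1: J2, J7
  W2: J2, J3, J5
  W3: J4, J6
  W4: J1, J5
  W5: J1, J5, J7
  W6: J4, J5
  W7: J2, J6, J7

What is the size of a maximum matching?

Unit-capacity flow: source→left, listed edges, right→sink; max matching = max flow.
Augmenting path W1→J2 (+1); matched 1.
Augmenting path W2→J3 (+1); matched 2.
Augmenting path W3→J4 (+1); matched 3.
Augmenting path W4→J1 (+1); matched 4.
Augmenting path W5→J5 (+1); matched 5.
Augmenting path W7→J6 (+1); matched 6.
Augmenting path W6→J5→W5→J7 (+1); matched 7.
No augmenting path remains; maximum matching = 7.
König certificate: {W1, W2, W3, W4, W5, W6, W7} is a vertex cover of size 7 (every listed pair touches it), so no matching can be larger.

7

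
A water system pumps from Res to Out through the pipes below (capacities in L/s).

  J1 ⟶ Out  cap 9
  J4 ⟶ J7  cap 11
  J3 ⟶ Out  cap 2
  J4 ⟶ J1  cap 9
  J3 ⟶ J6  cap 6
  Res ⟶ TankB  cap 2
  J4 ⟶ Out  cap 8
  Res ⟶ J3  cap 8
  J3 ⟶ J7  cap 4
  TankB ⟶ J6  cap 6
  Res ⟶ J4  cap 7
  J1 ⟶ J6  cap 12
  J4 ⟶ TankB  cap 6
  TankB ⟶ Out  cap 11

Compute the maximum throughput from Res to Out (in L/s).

11

Augment Res→TankB→Out: bottleneck 2, flow now 2.
Augment Res→J4→Out: bottleneck 7, flow now 9.
Augment Res→J3→Out: bottleneck 2, flow now 11.
No augmenting path remains; maximum flow = 11.
In the residual graph, reachable from Res: {Res, J3, J6, J7}.
Min-cut edges: Res→TankB (2), Res→J4 (7), J3→Out (2); capacity 2 + 7 + 2 = 11.
This cut is saturated, so no flow can exceed 11.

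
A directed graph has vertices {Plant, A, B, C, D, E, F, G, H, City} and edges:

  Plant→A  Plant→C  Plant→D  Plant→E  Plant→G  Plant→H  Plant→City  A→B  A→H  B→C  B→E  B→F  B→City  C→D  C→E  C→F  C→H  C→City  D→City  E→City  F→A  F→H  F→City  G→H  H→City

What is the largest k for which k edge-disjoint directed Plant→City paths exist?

Assign every edge capacity 1; by Menger, the answer equals the max flow.
Path Plant→City (+1); total 1.
Path Plant→C→City (+1); total 2.
Path Plant→D→City (+1); total 3.
Path Plant→E→City (+1); total 4.
Path Plant→H→City (+1); total 5.
Path Plant→A→B→City (+1); total 6.
No residual Plant→City path; max flow = 6.
Certifying cut of size 6: {H→City, Plant→A, Plant→C, Plant→City, Plant→D, Plant→E}.

6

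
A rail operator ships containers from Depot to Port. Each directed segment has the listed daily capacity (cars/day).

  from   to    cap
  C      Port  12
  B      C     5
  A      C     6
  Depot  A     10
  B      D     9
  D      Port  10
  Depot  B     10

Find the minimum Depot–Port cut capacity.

16

Augment Depot→A→C→Port: bottleneck 6, flow now 6.
Augment Depot→B→C→Port: bottleneck 5, flow now 11.
Augment Depot→B→D→Port: bottleneck 5, flow now 16.
No augmenting path remains; maximum flow = 16.
By max-flow min-cut, the minimum cut capacity equals the max flow.
In the residual graph, reachable from Depot: {Depot, A}.
Min-cut edges: Depot→B (10), A→C (6); capacity 10 + 6 = 16.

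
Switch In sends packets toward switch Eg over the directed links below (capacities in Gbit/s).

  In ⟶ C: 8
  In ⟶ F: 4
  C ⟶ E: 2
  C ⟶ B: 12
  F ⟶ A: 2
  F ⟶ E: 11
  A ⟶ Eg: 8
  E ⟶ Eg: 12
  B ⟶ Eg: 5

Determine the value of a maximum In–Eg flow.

Augment In→C→E→Eg: bottleneck 2, flow now 2.
Augment In→C→B→Eg: bottleneck 5, flow now 7.
Augment In→F→A→Eg: bottleneck 2, flow now 9.
Augment In→F→E→Eg: bottleneck 2, flow now 11.
No augmenting path remains; maximum flow = 11.
In the residual graph, reachable from In: {In, C, B}.
Min-cut edges: In→F (4), C→E (2), B→Eg (5); capacity 4 + 2 + 5 = 11.
This cut is saturated, so no flow can exceed 11.

11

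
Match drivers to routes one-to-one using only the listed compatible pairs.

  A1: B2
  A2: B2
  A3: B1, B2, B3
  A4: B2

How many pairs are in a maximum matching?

2

Unit-capacity flow: source→left, listed edges, right→sink; max matching = max flow.
Augmenting path A1→B2 (+1); matched 1.
Augmenting path A3→B1 (+1); matched 2.
No augmenting path remains; maximum matching = 2.
König certificate: {A3, B2} is a vertex cover of size 2 (every listed pair touches it), so no matching can be larger.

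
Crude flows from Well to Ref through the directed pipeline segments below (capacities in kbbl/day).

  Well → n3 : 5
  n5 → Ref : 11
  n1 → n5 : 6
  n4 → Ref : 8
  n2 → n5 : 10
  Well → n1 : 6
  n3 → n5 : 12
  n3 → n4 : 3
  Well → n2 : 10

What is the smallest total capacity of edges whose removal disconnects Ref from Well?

Augment Well→n1→n5→Ref: bottleneck 6, flow now 6.
Augment Well→n2→n5→Ref: bottleneck 5, flow now 11.
Augment Well→n3→n4→Ref: bottleneck 3, flow now 14.
No augmenting path remains; maximum flow = 14.
By max-flow min-cut, the minimum cut capacity equals the max flow.
In the residual graph, reachable from Well: {Well, n1, n2, n3, n5}.
Min-cut edges: n3→n4 (3), n5→Ref (11); capacity 3 + 11 = 14.

14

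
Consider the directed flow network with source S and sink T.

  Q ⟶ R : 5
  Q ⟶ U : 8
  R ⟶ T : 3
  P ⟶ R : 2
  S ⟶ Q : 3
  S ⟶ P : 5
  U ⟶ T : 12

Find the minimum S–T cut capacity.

Augment S→P→R→T: bottleneck 2, flow now 2.
Augment S→Q→R→T: bottleneck 1, flow now 3.
Augment S→Q→U→T: bottleneck 2, flow now 5.
No augmenting path remains; maximum flow = 5.
By max-flow min-cut, the minimum cut capacity equals the max flow.
In the residual graph, reachable from S: {S, P}.
Min-cut edges: S→Q (3), P→R (2); capacity 3 + 2 = 5.

5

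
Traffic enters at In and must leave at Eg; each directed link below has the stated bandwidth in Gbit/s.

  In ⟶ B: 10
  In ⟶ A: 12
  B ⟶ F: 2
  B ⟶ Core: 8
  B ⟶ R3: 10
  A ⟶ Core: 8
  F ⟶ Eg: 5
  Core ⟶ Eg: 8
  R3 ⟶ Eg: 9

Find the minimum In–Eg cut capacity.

Augment In→B→F→Eg: bottleneck 2, flow now 2.
Augment In→B→Core→Eg: bottleneck 8, flow now 10.
Augment In→A→Core→B→R3→Eg: bottleneck 8, flow now 18. (uses reverse residual edge)
No augmenting path remains; maximum flow = 18.
By max-flow min-cut, the minimum cut capacity equals the max flow.
In the residual graph, reachable from In: {In, A}.
Min-cut edges: In→B (10), A→Core (8); capacity 10 + 8 = 18.

18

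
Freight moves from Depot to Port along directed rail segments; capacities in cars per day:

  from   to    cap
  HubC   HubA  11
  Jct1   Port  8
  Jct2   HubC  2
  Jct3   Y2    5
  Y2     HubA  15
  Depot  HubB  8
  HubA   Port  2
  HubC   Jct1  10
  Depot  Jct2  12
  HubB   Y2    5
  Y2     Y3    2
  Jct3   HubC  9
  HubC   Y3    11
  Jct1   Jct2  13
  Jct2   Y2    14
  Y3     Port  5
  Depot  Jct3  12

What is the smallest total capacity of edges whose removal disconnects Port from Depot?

15

Augment Depot→Jct2→HubC→Jct1→Port: bottleneck 2, flow now 2.
Augment Depot→Jct2→Y2→HubA→Port: bottleneck 2, flow now 4.
Augment Depot→Jct2→Y2→Y3→Port: bottleneck 2, flow now 6.
Augment Depot→Jct3→HubC→Jct1→Port: bottleneck 6, flow now 12.
Augment Depot→Jct3→HubC→Y3→Port: bottleneck 3, flow now 15.
No augmenting path remains; maximum flow = 15.
By max-flow min-cut, the minimum cut capacity equals the max flow.
In the residual graph, reachable from Depot: {Depot, Jct2, HubB, Jct3, Y2, HubA}.
Min-cut edges: Jct2→HubC (2), Jct3→HubC (9), Y2→Y3 (2), HubA→Port (2); capacity 2 + 9 + 2 + 2 = 15.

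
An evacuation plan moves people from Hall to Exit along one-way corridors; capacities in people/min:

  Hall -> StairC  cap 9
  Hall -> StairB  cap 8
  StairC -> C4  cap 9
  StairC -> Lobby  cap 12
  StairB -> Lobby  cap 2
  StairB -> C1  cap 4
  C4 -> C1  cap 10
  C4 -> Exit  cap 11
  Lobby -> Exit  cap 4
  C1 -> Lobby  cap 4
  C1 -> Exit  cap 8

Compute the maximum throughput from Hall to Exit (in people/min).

Augment Hall→StairC→C4→Exit: bottleneck 9, flow now 9.
Augment Hall→StairB→Lobby→Exit: bottleneck 2, flow now 11.
Augment Hall→StairB→C1→Exit: bottleneck 4, flow now 15.
No augmenting path remains; maximum flow = 15.
In the residual graph, reachable from Hall: {Hall, StairB}.
Min-cut edges: Hall→StairC (9), StairB→Lobby (2), StairB→C1 (4); capacity 9 + 2 + 4 = 15.
This cut is saturated, so no flow can exceed 15.

15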